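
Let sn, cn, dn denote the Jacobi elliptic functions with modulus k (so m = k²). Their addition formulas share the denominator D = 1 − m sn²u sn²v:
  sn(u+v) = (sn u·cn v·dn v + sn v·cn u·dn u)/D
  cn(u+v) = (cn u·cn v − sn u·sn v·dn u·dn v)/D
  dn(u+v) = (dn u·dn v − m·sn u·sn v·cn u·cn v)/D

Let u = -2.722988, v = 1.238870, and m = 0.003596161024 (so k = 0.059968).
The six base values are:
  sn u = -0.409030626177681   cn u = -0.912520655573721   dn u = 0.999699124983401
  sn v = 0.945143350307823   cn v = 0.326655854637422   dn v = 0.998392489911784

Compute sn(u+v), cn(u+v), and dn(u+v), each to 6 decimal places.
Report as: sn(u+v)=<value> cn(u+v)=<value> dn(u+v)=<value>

sn(u+v)=-0.996136 cn(u+v)=0.087822 dn(u+v)=0.998214

m = k² = 0.003596161024
D = 1 − m·sn²u·sn²v = 0.9994625399971579
sn(u+v) = (sn u·cn v·dn v + sn v·cn u·dn u)/D = -0.9956008018450037/0.9994625399971579 = -0.9961361852019335
cn(u+v) = (cn u·cn v − sn u·sn v·dn u·dn v)/D = 0.08777478124812454/0.9994625399971579 = 0.08782198205084719
dn(u+v) = (dn u·dn v − m·sn u·sn v·cn u·cn v)/D = 0.9976776927881819/0.9994625399971579 = 0.9982141929911839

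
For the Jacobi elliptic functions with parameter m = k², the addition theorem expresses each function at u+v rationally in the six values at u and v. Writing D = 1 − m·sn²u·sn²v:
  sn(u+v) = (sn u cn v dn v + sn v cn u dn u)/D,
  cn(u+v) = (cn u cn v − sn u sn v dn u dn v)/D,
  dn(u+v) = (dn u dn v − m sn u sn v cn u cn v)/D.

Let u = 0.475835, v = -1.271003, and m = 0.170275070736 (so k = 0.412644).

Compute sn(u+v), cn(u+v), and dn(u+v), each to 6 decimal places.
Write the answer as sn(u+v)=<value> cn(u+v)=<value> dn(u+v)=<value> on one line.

sn(u+v)=-0.705149 cn(u+v)=0.709059 dn(u+v)=0.956730

sn u = 0.4554855708878448, cn u = 0.8902431660580013, dn u = 0.9821779492392702
sn v = -0.9421065779722294, cn v = 0.335313578224109, dn v = 0.9213413266385549
m = k² = 0.170275070736
D = 1 − m·sn²u·sn²v = 0.9686454632189384
sn(u+v) = (sn u·cn v·dn v + sn v·cn u·dn u)/D = -0.6830396001382043/0.9686454632189384 = -0.7051492275288963
cn(u+v) = (cn u·cn v − sn u·sn v·dn u·dn v)/D = 0.686826716179324/0.9686454632189384 = 0.7090589304954849
dn(u+v) = (dn u·dn v − m·sn u·sn v·cn u·cn v)/D = 0.9267326339626405/0.9686454632189384 = 0.9567304748251068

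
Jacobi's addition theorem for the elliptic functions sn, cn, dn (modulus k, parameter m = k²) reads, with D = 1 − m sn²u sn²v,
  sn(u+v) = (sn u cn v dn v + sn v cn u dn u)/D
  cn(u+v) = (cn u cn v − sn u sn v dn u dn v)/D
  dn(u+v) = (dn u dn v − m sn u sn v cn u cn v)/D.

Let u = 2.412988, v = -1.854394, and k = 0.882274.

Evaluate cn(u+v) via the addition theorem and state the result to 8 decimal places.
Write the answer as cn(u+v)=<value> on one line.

cn(u+v)=0.85896840

sn u = 0.99542437892997, cn u = -0.09555263383017489, dn u = 0.4782255604303565
sn v = -0.9854969135094507, cn v = 0.1696933512644092, dn v = 0.4939711318487943
m = k² = 0.778407411076
D = 1 − m·sn²u·sn²v = 0.2509099220224127
cn(u+v) = (cn u·cn v − sn u·sn v·dn u·dn v)/D = 0.2155236951909142/0.2509099220224127 = 0.8589684036953405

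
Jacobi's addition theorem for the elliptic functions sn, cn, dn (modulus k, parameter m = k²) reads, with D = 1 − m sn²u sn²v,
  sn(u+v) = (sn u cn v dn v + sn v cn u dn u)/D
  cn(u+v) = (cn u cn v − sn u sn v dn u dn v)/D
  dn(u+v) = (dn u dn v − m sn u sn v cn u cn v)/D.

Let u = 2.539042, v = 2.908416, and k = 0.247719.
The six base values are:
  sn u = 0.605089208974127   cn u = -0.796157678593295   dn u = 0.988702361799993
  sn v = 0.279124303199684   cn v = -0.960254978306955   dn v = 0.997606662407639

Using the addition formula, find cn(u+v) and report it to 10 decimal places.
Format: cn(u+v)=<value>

cn(u+v)=0.5989755266

m = k² = 0.061364702961
D = 1 − m·sn²u·sn²v = 0.9982495377232945
cn(u+v) = (cn u·cn v − sn u·sn v·dn u·dn v)/D = 0.5979270425707165/0.9982495377232945 = 0.5989755266347605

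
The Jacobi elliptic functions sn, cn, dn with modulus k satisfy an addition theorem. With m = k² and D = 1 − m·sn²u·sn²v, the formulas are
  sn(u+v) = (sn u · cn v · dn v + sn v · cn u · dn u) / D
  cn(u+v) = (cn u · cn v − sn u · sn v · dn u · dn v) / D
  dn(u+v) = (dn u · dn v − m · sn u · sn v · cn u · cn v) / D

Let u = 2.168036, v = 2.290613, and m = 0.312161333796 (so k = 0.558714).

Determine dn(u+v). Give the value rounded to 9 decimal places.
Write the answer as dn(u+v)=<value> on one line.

dn(u+v)=0.887090403

sn u = 0.9307076607372823, cn u = -0.3657639269322986, dn u = 0.8541666254543215
sn v = 0.8869902614048468, cn v = -0.461788129094893, dn v = 0.8685657905558159
m = k² = 0.312161333796
D = 1 − m·sn²u·sn²v = 0.7872628248417328
dn(u+v) = (dn u·dn v − m·sn u·sn v·cn u·cn v)/D = 0.6983732963164353/0.7872628248417328 = 0.8870904026959898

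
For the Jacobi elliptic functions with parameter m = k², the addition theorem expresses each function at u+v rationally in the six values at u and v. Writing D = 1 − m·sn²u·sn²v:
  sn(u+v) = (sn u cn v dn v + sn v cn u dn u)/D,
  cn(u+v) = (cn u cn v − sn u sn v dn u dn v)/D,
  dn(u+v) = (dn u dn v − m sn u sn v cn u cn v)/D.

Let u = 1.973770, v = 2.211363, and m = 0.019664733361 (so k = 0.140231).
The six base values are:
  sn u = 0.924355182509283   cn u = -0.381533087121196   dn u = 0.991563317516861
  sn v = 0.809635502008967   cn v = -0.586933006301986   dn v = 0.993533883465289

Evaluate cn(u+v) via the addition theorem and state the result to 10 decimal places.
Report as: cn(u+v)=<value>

cn(u+v)=-0.5190610561

m = k² = 0.019664733361
D = 1 − m·sn²u·sn²v = 0.9889860041130223
cn(u+v) = (cn u·cn v − sn u·sn v·dn u·dn v)/D = -0.5133441197740444/0.9889860041130223 = -0.5190610561111429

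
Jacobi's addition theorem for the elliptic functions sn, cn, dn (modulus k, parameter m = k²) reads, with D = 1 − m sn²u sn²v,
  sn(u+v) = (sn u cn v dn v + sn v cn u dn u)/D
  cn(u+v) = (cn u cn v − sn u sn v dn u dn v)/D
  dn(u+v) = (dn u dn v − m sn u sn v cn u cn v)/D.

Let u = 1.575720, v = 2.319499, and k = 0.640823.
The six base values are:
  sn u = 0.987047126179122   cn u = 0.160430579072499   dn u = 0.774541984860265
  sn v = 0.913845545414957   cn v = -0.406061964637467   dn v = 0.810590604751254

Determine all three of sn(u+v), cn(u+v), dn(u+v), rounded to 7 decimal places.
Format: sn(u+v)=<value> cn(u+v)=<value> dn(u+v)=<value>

m = k² = 0.410654117329
D = 1 − m·sn²u·sn²v = 0.6658837820896878
sn(u+v) = (sn u·cn v·dn v + sn v·cn u·dn u)/D = -0.2113319271493349/0.6658837820896878 = -0.3173705875312498
cn(u+v) = (cn u·cn v − sn u·sn v·dn u·dn v)/D = -0.631458650916602/0.6658837820896878 = -0.9483015924114381
dn(u+v) = (dn u·dn v − m·sn u·sn v·cn u·cn v)/D = 0.6519669565159439/0.6658837820896878 = 0.9791002184644445

sn(u+v)=-0.3173706 cn(u+v)=-0.9483016 dn(u+v)=0.9791002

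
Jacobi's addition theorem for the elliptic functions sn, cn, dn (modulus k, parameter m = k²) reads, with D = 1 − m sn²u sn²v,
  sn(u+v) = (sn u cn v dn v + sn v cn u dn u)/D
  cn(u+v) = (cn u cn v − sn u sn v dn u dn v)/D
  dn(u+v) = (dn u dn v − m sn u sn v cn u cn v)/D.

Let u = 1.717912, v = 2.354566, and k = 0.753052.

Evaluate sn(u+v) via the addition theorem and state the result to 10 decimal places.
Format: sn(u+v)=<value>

sn u = 0.9914980327490577, cn u = 0.1301216778816985, dn u = 0.6652175657829117
sn v = 0.9570683631108481, cn v = -0.2898622920152287, dn v = 0.6932239505346076
m = k² = 0.567087314704
D = 1 − m·sn²u·sn²v = 0.4893544318056819
sn(u+v) = (sn u·cn v·dn v + sn v·cn u·dn u)/D = -0.1163880057124691/0.4893544318056819 = -0.2378398930260137

sn(u+v)=-0.2378398930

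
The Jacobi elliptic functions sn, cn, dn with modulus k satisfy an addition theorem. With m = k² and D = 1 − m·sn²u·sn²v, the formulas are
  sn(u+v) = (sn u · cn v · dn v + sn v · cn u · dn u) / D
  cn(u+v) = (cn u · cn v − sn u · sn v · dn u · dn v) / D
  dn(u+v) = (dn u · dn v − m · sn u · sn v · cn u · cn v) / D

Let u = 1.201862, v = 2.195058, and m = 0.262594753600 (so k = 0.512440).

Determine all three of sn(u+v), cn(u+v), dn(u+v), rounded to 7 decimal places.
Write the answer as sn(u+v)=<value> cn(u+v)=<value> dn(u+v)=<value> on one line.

sn(u+v)=-0.0116441 cn(u+v)=-0.9999322 dn(u+v)=0.9999822

sn u = 0.9107335887073823, cn u = 0.4129943466927516, dn u = 0.8844176302598125
sn v = 0.9064292771342363, cn v = -0.4223576275550209, dn v = 0.8855780400790921
m = k² = 0.2625947536
D = 1 − m·sn²u·sn²v = 0.8210479811584153
sn(u+v) = (sn u·cn v·dn v + sn v·cn u·dn u)/D = -0.009560379370987128/0.8210479811584153 = -0.01164411774997413
cn(u+v) = (cn u·cn v − sn u·sn v·dn u·dn v)/D = -0.8209923181800133/0.8210479811584153 = -0.9999322049628288
dn(u+v) = (dn u·dn v − m·sn u·sn v·cn u·cn v)/D = 0.8210333647176884/0.8210479811584153 = 0.9999821978239247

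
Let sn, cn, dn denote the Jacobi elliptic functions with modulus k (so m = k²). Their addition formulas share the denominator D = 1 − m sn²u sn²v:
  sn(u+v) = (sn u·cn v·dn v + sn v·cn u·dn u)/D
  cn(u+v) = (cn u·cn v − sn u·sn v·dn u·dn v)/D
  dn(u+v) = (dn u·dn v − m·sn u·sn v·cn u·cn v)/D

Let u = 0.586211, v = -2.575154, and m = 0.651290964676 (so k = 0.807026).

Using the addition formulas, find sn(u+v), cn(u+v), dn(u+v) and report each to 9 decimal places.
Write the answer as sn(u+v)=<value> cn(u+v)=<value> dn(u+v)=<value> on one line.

sn(u+v)=-0.999928355 cn(u+v)=0.011970201 dn(u+v)=0.590594917

sn u = 0.5362300369558186, cn u = 0.8440718852481473, dn u = 0.9015132103557167
sn v = -0.9408497153403088, cn v = -0.3388241625741291, dn v = 0.6507521947355603
m = k² = 0.651290964676
D = 1 − m·sn²u·sn²v = 0.8342254553429013
sn(u+v) = (sn u·cn v·dn v + sn v·cn u·dn u)/D = -0.8341656869093561/0.8342254553429013 = -0.9999283545794936
cn(u+v) = (cn u·cn v − sn u·sn v·dn u·dn v)/D = 0.009985846239207407/0.8342254553429013 = 0.01197020083150401
dn(u+v) = (dn u·dn v − m·sn u·sn v·cn u·cn v)/D = 0.4926893135749838/0.8342254553429013 = 0.5905949170209246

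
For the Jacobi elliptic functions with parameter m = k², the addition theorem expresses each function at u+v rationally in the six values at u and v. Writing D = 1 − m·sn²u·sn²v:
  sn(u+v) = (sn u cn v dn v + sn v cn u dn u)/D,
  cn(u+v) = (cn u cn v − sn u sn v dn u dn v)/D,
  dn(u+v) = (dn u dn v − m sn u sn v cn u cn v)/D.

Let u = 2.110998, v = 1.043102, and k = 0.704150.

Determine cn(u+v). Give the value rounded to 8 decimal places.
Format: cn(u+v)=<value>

cn(u+v)=-0.86060320

sn u = 0.9827594447402456, cn u = -0.1848888146260995, dn u = 0.7218878532622472
sn v = 0.8238669672910939, cn v = 0.5667832215288096, dn v = 0.8145268019666279
m = k² = 0.4958272225
D = 1 − m·sn²u·sn²v = 0.6749583601432694
cn(u+v) = (cn u·cn v − sn u·sn v·dn u·dn v)/D = -0.5808713220988605/0.6749583601432694 = -0.8606031962854159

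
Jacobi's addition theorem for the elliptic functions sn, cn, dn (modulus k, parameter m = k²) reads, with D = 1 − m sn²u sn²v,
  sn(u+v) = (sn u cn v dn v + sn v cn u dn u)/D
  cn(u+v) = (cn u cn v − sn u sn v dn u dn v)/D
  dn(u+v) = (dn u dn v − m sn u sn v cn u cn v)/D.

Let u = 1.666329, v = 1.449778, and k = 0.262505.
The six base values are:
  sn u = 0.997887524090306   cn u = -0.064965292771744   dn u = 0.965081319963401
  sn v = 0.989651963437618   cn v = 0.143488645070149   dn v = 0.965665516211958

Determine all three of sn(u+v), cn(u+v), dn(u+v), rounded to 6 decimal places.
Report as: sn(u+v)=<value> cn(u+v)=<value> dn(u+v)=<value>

sn(u+v)=0.081713 cn(u+v)=-0.996656 dn(u+v)=0.999770

m = k² = 0.068908875025
D = 1 − m·sn²u·sn²v = 0.9327947304890222
sn(u+v) = (sn u·cn v·dn v + sn v·cn u·dn u)/D = 0.07622132572856312/0.9327947304890222 = 0.08171286054393095
cn(u+v) = (cn u·cn v − sn u·sn v·dn u·dn v)/D = -0.9296753835249526/0.9327947304890222 = -0.9966559127510999
dn(u+v) = (dn u·dn v − m·sn u·sn v·cn u·cn v)/D = 0.9325801145165905/0.9327947304890222 = 0.9997699215428467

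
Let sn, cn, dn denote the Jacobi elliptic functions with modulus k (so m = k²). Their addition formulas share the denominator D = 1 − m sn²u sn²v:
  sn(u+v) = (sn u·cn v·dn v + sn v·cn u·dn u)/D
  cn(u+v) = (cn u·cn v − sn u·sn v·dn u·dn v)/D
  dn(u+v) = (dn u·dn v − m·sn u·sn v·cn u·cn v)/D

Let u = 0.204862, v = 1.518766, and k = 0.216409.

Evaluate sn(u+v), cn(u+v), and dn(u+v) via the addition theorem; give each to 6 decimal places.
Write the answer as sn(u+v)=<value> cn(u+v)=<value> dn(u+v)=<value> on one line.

sn(u+v)=0.991460 cn(u+v)=-0.130411 dn(u+v)=0.976711

sn u = 0.2033668964761242, cn u = 0.9791026020891117, dn u = 0.9990310717598967
sn v = 0.9976035620327039, cn v = 0.0691891105569446, dn v = 0.9764176052422041
m = k² = 0.046832855281
D = 1 − m·sn²u·sn²v = 0.9980723546242061
sn(u+v) = (sn u·cn v·dn v + sn v·cn u·dn u)/D = 0.9895487888523864/0.9980723546242061 = 0.9914599720828567
cn(u+v) = (cn u·cn v − sn u·sn v·dn u·dn v)/D = -0.1301599767435528/0.9980723546242061 = -0.130411363605558
dn(u+v) = (dn u·dn v − m·sn u·sn v·cn u·cn v)/D = 0.9748278691400112/0.9980723546242061 = 0.976710620851785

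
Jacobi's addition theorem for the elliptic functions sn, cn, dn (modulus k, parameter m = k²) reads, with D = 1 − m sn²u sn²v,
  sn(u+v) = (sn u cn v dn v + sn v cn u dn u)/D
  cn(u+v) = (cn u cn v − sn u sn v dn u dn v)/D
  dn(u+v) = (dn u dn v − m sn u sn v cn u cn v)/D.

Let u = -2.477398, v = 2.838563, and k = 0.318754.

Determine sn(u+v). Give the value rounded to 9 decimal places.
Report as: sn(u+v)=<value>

sn u = -0.6761747607109462, cn u = -0.7367412659662106, dn u = 0.9764964666160269
sn v = 0.3772100179098869, cn v = -0.9261277462577303, dn v = 0.9927451914985358
m = k² = 0.101604112516
D = 1 − m·sn²u·sn²v = 0.9933900886468752
sn(u+v) = (sn u·cn v·dn v + sn v·cn u·dn u)/D = 0.3503066617045265/0.9933900886468752 = 0.3526375647472879

sn(u+v)=0.352637565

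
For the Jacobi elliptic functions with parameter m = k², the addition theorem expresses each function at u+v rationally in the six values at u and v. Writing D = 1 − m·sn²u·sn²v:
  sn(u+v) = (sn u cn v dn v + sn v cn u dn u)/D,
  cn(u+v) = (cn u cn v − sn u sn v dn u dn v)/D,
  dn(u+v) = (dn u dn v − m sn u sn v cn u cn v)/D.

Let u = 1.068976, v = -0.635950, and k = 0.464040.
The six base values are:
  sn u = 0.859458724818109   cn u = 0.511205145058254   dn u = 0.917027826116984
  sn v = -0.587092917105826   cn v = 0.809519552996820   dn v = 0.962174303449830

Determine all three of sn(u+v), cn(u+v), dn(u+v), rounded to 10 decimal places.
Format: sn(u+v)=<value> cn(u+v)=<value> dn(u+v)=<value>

sn(u+v)=0.4170744555 cn(u+v)=0.9088723225 dn(u+v)=0.9810925371

m = k² = 0.2153331216
D = 1 − m·sn²u·sn²v = 0.9451755141524105
sn(u+v) = (sn u·cn v·dn v + sn v·cn u·dn u)/D = 0.3942085628835339/0.9451755141524105 = 0.4170744554645407
cn(u+v) = (cn u·cn v − sn u·sn v·dn u·dn v)/D = 0.8590438647138879/0.9451755141524105 = 0.9088723224958261
dn(u+v) = (dn u·dn v − m·sn u·sn v·cn u·cn v)/D = 0.9273046431731405/0.9451755141524105 = 0.9810925370878912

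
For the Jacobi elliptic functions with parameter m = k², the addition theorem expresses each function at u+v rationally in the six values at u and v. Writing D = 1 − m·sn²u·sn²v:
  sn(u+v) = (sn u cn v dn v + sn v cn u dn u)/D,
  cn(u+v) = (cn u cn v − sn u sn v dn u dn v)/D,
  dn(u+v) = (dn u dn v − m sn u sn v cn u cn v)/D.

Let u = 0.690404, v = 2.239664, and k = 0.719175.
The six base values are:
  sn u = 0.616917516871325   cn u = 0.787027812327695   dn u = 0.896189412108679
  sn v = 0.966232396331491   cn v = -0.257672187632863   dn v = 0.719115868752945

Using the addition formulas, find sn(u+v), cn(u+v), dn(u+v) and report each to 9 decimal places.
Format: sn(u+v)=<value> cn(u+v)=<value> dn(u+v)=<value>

sn(u+v)=0.694902036 cn(u+v)=-0.719104415 dn(u+v)=0.866166132

m = k² = 0.517212680625
D = 1 − m·sn²u·sn²v = 0.8162249468451238
sn(u+v) = (sn u·cn v·dn v + sn v·cn u·dn u)/D = 0.5671963775382304/0.8162249468451238 = 0.6949020361734351
cn(u+v) = (cn u·cn v − sn u·sn v·dn u·dn v)/D = -0.5869509631645854/0.8162249468451238 = -0.7191044153125566
dn(u+v) = (dn u·dn v − m·sn u·sn v·cn u·cn v)/D = 0.7069864052669994/0.8162249468451238 = 0.8661661322649428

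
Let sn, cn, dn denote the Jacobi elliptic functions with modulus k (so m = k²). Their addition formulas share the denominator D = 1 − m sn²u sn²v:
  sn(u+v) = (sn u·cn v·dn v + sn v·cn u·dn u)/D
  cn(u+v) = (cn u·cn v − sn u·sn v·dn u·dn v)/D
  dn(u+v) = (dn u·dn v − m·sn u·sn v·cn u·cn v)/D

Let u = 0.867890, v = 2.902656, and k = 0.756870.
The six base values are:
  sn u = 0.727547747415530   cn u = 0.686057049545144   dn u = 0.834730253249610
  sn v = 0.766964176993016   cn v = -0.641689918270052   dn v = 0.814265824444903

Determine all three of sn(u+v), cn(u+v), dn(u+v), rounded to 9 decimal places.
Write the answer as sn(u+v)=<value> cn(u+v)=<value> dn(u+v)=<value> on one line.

m = k² = 0.5728521969
D = 1 − m·sn²u·sn²v = 0.8216324927266626
sn(u+v) = (sn u·cn v·dn v + sn v·cn u·dn u)/D = 0.05907116270907557/0.8216324927266626 = 0.07189487177295352
cn(u+v) = (cn u·cn v − sn u·sn v·dn u·dn v)/D = -0.819506284808376/0.8216324927266626 = -0.997412215391786
dn(u+v) = (dn u·dn v − m·sn u·sn v·cn u·cn v)/D = 0.8204151640185245/0.8216324927266626 = 0.998518402425763

sn(u+v)=0.071894872 cn(u+v)=-0.997412215 dn(u+v)=0.998518402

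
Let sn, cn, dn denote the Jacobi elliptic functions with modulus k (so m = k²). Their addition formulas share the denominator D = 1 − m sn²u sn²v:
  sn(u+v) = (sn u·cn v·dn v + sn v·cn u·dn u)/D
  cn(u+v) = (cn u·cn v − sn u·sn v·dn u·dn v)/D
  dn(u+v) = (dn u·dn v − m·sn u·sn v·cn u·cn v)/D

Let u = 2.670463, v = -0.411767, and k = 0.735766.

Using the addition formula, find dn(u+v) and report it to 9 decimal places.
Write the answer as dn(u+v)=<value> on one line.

sn u = 0.849500987542448, cn u = -0.5275870280478905, dn u = 0.7805975719585836
sn v = -0.3946639068442204, cn v = 0.9188255550617084, dn v = 0.9569113285021722
m = k² = 0.541351606756
D = 1 − m·sn²u·sn²v = 0.9391497975164215
dn(u+v) = (dn u·dn v − m·sn u·sn v·cn u·cn v)/D = 0.6589798344112532/0.9391497975164215 = 0.7016770233608346

dn(u+v)=0.701677023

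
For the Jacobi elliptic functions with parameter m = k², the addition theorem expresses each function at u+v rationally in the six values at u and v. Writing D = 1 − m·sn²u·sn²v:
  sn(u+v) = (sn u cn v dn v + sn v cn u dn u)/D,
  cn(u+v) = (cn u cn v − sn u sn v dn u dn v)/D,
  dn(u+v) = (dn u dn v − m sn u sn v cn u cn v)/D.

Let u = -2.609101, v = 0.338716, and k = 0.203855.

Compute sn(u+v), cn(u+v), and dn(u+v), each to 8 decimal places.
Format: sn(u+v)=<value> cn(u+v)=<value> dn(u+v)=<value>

sn(u+v)=-0.78350343 cn(u+v)=-0.62138746 dn(u+v)=0.98716218

sn u = -0.5351956198276084, cn u = -0.8447281506599281, dn u = 0.9940305264239369
sn v = 0.3320282643863818, cn v = 0.9432694374613051, dn v = 0.9977066986828385
m = k² = 0.041556861025
D = 1 − m·sn²u·sn²v = 0.9986877458733301
sn(u+v) = (sn u·cn v·dn v + sn v·cn u·dn u)/D = -0.7824752773914882/0.9986877458733301 = -0.7835034330047087
cn(u+v) = (cn u·cn v − sn u·sn v·dn u·dn v)/D = -0.6205720377431348/0.9986877458733301 = -0.6213874559965272
dn(u+v) = (dn u·dn v − m·sn u·sn v·cn u·cn v)/D = 0.9858667738938076/0.9986877458733301 = 0.9871621815402262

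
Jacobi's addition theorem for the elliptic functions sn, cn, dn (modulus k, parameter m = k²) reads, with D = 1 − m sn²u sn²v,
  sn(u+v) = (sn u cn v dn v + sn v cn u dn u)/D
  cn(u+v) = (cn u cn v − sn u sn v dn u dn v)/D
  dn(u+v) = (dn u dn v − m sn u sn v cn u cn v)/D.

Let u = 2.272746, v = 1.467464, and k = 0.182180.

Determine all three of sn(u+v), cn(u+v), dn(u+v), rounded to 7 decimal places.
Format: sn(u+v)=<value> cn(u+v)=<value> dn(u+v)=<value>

sn u = 0.7783495324611588, cn u = -0.6278311917366766, dn u = 0.989895368220853
sn v = 0.9934323691894932, cn v = 0.1144208365926005, dn v = 0.9834861307935108
m = k² = 0.0331895524
D = 1 − m·sn²u·sn²v = 0.9801560855341206
sn(u+v) = (sn u·cn v·dn v + sn v·cn u·dn u)/D = -0.5298168010103021/0.9801560855341206 = -0.5405432959400408
cn(u+v) = (cn u·cn v − sn u·sn v·dn u·dn v)/D = -0.8246211914429438/0.9801560855341206 = -0.8413161981171392
dn(u+v) = (dn u·dn v − m·sn u·sn v·cn u·cn v)/D = 0.9753919472378902/0.9801560855341206 = 0.9951394085426361

sn(u+v)=-0.5405433 cn(u+v)=-0.8413162 dn(u+v)=0.9951394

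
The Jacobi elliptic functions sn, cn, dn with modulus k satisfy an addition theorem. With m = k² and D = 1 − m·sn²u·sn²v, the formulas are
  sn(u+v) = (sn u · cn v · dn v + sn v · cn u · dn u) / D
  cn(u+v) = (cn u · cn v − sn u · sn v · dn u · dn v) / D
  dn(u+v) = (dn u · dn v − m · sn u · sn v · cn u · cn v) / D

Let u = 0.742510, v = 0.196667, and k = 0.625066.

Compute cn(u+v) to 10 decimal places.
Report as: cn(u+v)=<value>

sn u = 0.6584744288253785, cn u = 0.7526031003012753, dn u = 0.9113691296960861
sn v = 0.1949199620642889, cn v = 0.9808191517241372, dn v = 0.992550019141901
m = k² = 0.390707504356
D = 1 − m·sn²u·sn²v = 0.9935636119816377
cn(u+v) = (cn u·cn v − sn u·sn v·dn u·dn v)/D = 0.6220649336326315/0.9935636119816377 = 0.6260947222009657

cn(u+v)=0.6260947222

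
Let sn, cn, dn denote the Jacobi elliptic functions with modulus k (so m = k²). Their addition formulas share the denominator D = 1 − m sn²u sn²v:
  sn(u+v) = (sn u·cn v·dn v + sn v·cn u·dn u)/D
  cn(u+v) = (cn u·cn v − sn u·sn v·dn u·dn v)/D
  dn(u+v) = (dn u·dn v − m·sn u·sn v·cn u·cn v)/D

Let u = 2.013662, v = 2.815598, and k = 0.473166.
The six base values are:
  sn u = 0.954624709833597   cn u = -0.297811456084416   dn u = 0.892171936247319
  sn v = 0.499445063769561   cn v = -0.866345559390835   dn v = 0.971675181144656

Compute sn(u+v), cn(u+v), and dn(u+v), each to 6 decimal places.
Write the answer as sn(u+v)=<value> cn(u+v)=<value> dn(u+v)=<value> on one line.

m = k² = 0.223886063556
D = 1 − m·sn²u·sn²v = 0.9491058513403791
sn(u+v) = (sn u·cn v·dn v + sn v·cn u·dn u)/D = -0.9363113308268941/0.9491058513403791 = -0.9865193956022757
cn(u+v) = (cn u·cn v − sn u·sn v·dn u·dn v)/D = -0.1553158356823806/0.9491058513403791 = -0.1636443769291223
dn(u+v) = (dn u·dn v − m·sn u·sn v·cn u·cn v)/D = 0.8393603083785163/0.9491058513403791 = 0.8843695433898399

sn(u+v)=-0.986519 cn(u+v)=-0.163644 dn(u+v)=0.884370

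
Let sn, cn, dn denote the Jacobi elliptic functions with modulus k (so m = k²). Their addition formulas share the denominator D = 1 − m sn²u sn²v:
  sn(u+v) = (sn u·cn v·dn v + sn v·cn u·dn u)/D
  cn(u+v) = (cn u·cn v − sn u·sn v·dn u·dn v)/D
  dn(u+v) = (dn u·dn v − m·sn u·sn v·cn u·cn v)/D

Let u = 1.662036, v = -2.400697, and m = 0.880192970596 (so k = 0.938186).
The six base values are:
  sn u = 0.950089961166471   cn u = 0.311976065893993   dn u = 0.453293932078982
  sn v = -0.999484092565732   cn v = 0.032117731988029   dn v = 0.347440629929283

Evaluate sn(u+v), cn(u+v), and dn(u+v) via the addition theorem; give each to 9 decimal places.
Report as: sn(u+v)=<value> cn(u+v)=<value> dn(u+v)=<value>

m = k² = 0.880192970596
D = 1 − m·sn²u·sn²v = 0.2062949796957641
sn(u+v) = (sn u·cn v·dn v + sn v·cn u·dn u)/D = -0.1307418409562016/0.2062949796957641 = -0.6337616220666865
cn(u+v) = (cn u·cn v − sn u·sn v·dn u·dn v)/D = 0.1595750283442212/0.2062949796957641 = 0.7735284134376723
dn(u+v) = (dn u·dn v − m·sn u·sn v·cn u·cn v)/D = 0.165867726273304/0.2062949796957641 = 0.8040318117189248

sn(u+v)=-0.633761622 cn(u+v)=0.773528413 dn(u+v)=0.804031812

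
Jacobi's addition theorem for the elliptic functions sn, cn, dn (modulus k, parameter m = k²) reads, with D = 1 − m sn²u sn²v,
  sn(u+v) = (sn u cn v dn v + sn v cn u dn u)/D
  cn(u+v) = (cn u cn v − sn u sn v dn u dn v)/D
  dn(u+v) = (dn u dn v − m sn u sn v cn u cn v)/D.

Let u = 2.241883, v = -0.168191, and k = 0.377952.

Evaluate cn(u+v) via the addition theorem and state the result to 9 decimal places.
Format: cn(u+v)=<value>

sn u = 0.8422042716034203, cn u = -0.5391585711949243, dn u = 0.9479857427448457
sn v = -0.1672881257007324, cn v = 0.9859080499719718, dn v = 0.9979991790740165
m = k² = 0.142847714304
D = 1 − m·sn²u·sn²v = 0.9971644428425552
cn(u+v) = (cn u·cn v − sn u·sn v·dn u·dn v)/D = -0.3982655650003378/0.9971644428425552 = -0.3993980810878361

cn(u+v)=-0.399398081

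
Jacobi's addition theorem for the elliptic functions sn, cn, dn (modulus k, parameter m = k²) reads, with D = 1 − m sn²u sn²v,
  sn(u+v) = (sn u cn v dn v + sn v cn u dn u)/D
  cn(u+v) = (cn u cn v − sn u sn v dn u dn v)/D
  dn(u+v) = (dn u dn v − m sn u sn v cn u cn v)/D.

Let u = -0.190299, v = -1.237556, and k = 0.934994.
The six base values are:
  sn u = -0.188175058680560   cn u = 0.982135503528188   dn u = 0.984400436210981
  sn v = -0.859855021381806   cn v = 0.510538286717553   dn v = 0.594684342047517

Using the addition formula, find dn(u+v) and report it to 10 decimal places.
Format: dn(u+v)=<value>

m = k² = 0.874213780036
D = 1 − m·sn²u·sn²v = 0.9771128228163516
dn(u+v) = (dn u·dn v − m·sn u·sn v·cn u·cn v)/D = 0.5144816564495488/0.9771128228163516 = 0.5265324990482145

dn(u+v)=0.5265324990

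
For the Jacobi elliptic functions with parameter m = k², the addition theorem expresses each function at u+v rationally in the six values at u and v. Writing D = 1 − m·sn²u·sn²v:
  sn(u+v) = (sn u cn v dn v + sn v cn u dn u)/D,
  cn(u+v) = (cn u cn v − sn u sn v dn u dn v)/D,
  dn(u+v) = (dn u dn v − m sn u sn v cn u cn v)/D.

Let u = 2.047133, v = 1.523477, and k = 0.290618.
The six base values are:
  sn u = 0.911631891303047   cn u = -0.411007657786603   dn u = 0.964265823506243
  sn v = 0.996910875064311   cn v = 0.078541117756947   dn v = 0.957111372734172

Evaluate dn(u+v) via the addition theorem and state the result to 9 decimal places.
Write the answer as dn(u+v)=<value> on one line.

dn(u+v)=0.994782029

m = k² = 0.084458821924
D = 1 − m·sn²u·sn²v = 0.9302415687085765
dn(u+v) = (dn u·dn v − m·sn u·sn v·cn u·cn v)/D = 0.9253875951748808/0.9302415687085765 = 0.9947820289944317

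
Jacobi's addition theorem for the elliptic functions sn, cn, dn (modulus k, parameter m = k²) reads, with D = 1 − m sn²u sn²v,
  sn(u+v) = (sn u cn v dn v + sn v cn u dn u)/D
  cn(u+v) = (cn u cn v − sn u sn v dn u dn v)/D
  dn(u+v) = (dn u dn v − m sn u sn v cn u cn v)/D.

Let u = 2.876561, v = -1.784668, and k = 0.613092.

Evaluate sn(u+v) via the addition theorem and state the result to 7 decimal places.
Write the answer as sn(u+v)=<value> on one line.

sn u = 0.589396355024404, cn u = -0.8078440051668062, dn u = 0.9324286296017834
sn v = -0.9998274511658401, cn v = -0.01857600320897052, dn v = 0.7900936047568905
m = k² = 0.375881800464
D = 1 − m·sn²u·sn²v = 0.869468207180095
sn(u+v) = (sn u·cn v·dn v + sn v·cn u·dn u)/D = 0.7444764636497388/0.869468207180095 = 0.8562434572096248

sn(u+v)=0.8562435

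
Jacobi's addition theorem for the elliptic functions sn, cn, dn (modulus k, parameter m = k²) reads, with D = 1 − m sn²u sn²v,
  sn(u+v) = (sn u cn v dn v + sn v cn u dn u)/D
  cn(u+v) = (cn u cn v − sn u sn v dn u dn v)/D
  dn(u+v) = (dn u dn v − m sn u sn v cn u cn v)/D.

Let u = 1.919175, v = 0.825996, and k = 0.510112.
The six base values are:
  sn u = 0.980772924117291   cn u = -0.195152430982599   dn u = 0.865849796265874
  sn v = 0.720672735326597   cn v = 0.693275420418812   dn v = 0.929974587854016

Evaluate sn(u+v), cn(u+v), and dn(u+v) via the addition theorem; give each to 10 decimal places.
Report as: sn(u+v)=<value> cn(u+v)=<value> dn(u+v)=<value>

m = k² = 0.260214252544
D = 1 − m·sn²u·sn²v = 0.8699997462279207
sn(u+v) = (sn u·cn v·dn v + sn v·cn u·dn u)/D = 0.5105582665540193/0.8699997462279207 = 0.5868487534251123
cn(u+v) = (cn u·cn v − sn u·sn v·dn u·dn v)/D = -0.7044358131795979/0.8699997462279207 = -0.809696573170093
dn(u+v) = (dn u·dn v − m·sn u·sn v·cn u·cn v)/D = 0.8301021479064007/0.8699997462279207 = 0.9541406782076604

sn(u+v)=0.5868487534 cn(u+v)=-0.8096965732 dn(u+v)=0.9541406782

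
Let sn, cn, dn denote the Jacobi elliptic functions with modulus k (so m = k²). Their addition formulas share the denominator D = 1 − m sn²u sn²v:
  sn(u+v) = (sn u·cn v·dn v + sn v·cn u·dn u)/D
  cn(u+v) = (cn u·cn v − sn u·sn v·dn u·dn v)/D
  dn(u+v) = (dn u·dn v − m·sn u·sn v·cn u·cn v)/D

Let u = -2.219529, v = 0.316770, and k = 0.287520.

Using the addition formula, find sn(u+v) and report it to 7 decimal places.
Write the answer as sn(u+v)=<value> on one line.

sn u = -0.8300635528351147, cn u = -0.5576688069587062, dn u = 0.9711032206503574
sn v = 0.3110911399399963, cn v = 0.9503800832566062, dn v = 0.9959917697808815
m = k² = 0.0826677504
D = 1 − m·sn²u·sn²v = 0.9944876841535603
sn(u+v) = (sn u·cn v·dn v + sn v·cn u·dn u)/D = -0.9541865156209741/0.9944876841535603 = -0.9594754473335808

sn(u+v)=-0.9594754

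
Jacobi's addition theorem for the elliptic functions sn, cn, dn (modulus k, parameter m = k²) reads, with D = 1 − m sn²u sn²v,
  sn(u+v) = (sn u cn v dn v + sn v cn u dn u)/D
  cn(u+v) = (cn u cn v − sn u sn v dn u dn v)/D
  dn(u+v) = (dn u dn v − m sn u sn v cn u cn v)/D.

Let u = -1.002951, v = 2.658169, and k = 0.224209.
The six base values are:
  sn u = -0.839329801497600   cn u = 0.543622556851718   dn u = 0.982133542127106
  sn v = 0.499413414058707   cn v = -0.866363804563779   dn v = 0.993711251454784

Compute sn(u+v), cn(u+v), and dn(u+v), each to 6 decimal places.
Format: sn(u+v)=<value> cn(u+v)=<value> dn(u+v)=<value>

m = k² = 0.050269675681
D = 1 − m·sn²u·sn²v = 0.9911673346392614
sn(u+v) = (sn u·cn v·dn v + sn v·cn u·dn u)/D = 0.9892337921256631/0.9911673346392614 = 0.998049226960953
cn(u+v) = (cn u·cn v − sn u·sn v·dn u·dn v)/D = -0.06188044741740338/0.9911673346392614 = -0.0624318873865279
dn(u+v) = (dn u·dn v − m·sn u·sn v·cn u·cn v)/D = 0.9660329240306315/0.9911673346392614 = 0.9746416071936252

sn(u+v)=0.998049 cn(u+v)=-0.062432 dn(u+v)=0.974642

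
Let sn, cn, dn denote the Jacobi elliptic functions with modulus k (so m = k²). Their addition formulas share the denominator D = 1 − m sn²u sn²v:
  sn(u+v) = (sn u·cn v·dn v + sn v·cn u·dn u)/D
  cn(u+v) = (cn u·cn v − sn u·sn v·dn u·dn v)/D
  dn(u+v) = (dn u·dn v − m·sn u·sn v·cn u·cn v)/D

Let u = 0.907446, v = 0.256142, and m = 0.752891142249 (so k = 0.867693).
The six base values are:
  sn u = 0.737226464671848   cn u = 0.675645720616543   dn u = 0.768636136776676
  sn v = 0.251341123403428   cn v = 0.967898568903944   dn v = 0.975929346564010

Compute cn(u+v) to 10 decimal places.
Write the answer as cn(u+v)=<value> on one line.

m = k² = 0.752891142249
D = 1 − m·sn²u·sn²v = 0.9741499655978454
cn(u+v) = (cn u·cn v − sn u·sn v·dn u·dn v)/D = 0.5149600963543531/0.9741499655978454 = 0.52862507266868

cn(u+v)=0.5286250727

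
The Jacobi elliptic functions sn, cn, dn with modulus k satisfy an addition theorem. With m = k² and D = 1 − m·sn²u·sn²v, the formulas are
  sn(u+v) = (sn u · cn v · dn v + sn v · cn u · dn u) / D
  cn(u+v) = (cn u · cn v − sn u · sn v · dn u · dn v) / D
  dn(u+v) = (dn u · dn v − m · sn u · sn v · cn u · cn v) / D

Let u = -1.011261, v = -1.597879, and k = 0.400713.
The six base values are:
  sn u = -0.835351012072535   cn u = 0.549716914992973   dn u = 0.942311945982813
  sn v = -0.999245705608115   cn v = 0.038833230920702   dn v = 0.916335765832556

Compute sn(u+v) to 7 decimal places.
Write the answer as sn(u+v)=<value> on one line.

m = k² = 0.160570908369
D = 1 − m·sn²u·sn²v = 0.8881207744433896
sn(u+v) = (sn u·cn v·dn v + sn v·cn u·dn u)/D = -0.5473394507506188/0.8881207744433896 = -0.616289435514727

sn(u+v)=-0.6162894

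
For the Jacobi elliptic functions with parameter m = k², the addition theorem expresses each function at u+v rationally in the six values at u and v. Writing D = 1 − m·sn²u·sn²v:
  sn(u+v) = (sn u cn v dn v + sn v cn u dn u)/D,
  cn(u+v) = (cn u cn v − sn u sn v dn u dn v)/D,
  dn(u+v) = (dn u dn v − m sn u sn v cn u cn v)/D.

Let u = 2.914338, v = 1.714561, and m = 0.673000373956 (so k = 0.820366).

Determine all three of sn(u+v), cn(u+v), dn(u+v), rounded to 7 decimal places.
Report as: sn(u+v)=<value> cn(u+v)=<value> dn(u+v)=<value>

sn u = 0.8559274432978774, cn u = -0.5170959406237481, dn u = 0.7120056127470199
sn v = 0.9826126236754507, cn v = 0.1856675302621519, dn v = 0.5917766348313333
m = k² = 0.673000373956
D = 1 − m·sn²u·sn²v = 0.5239485563899264
sn(u+v) = (sn u·cn v·dn v + sn v·cn u·dn u)/D = -0.2677296906061316/0.5239485563899264 = -0.5109846898917404
cn(u+v) = (cn u·cn v − sn u·sn v·dn u·dn v)/D = -0.4503808416340919/0.5239485563899264 = -0.8595898130482014
dn(u+v) = (dn u·dn v − m·sn u·sn v·cn u·cn v)/D = 0.4756910446193546/0.5239485563899264 = 0.9078964696399349

sn(u+v)=-0.5109847 cn(u+v)=-0.8595898 dn(u+v)=0.9078965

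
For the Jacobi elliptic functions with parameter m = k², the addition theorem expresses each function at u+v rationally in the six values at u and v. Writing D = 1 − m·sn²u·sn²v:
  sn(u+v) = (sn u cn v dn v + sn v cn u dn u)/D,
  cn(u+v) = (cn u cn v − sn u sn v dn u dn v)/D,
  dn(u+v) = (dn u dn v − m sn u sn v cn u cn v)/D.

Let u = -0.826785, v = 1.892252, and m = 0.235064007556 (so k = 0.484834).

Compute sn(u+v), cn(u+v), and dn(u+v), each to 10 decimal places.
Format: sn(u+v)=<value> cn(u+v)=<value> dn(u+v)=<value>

sn(u+v)=0.8561855007 cn(u+v)=0.5166685478 dn(u+v)=0.9097722134

sn u = -0.7225988772244888, cn u = 0.69126757672692, dn u = 0.9366224058972848
sn v = 0.9823906341504824, cn v = -0.1868385450955265, dn v = 0.8792847989788095
m = k² = 0.235064007556
D = 1 − m·sn²u·sn²v = 0.8815461644866067
sn(u+v) = (sn u·cn v·dn v + sn v·cn u·dn u)/D = 0.7547670442697441/0.8815461644866067 = 0.8561855007438028
cn(u+v) = (cn u·cn v − sn u·sn v·dn u·dn v)/D = 0.4554671766498235/0.8815461644866067 = 0.5166685478293444
dn(u+v) = (dn u·dn v − m·sn u·sn v·cn u·cn v)/D = 0.802006205283836/0.8815461644866067 = 0.9097722134051901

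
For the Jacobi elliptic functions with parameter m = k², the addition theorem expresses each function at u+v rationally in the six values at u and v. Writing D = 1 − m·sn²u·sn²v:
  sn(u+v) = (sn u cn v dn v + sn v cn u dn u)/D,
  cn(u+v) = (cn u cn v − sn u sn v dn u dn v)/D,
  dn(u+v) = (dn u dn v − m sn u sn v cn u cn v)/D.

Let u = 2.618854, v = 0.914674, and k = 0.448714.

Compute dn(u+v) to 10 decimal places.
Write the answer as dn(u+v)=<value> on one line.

sn u = 0.637520100925909, cn u = -0.7704337225974852, dn u = 0.958210455268992
sn v = 0.7789769627340352, cn v = 0.6270525428779134, dn v = 0.936922237026872
m = k² = 0.201344253796
D = 1 − m·sn²u·sn²v = 0.950343485392835
dn(u+v) = (dn u·dn v − m·sn u·sn v·cn u·cn v)/D = 0.9460742246745876/0.950343485392835 = 0.9955076656136779

dn(u+v)=0.9955076656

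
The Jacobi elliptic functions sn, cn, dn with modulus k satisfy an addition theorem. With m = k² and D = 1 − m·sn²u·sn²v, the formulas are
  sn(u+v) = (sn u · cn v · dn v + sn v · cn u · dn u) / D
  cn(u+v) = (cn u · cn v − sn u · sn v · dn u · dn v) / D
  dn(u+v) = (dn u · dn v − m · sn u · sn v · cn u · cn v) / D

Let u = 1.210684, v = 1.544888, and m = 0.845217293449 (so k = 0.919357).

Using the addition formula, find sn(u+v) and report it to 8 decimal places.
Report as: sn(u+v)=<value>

sn(u+v)=0.98832132

sn u = 0.8548051286581725, cn u = 0.5189491227660812, dn u = 0.6183903683867674
sn v = 0.9365257024425023, cn v = 0.3505989284989012, dn v = 0.5086024827881639
m = k² = 0.845217293449
D = 1 − m·sn²u·sn²v = 0.4583209808904204
sn(u+v) = (sn u·cn v·dn v + sn v·cn u·dn u)/D = 0.4529683946358913/0.4583209808904204 = 0.9883213152404016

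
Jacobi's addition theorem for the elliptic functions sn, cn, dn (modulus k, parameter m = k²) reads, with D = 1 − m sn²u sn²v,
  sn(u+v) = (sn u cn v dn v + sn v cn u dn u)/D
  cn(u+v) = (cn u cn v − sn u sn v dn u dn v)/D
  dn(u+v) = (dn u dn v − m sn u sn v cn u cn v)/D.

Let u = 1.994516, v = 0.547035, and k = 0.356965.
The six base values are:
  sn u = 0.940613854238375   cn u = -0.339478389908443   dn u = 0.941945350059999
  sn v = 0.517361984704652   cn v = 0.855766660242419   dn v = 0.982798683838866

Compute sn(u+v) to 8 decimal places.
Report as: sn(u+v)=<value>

m = k² = 0.127424011225
D = 1 − m·sn²u·sn²v = 0.969823904705481
sn(u+v) = (sn u·cn v·dn v + sn v·cn u·dn u)/D = 0.6256629575469812/0.969823904705481 = 0.6451304762764992

sn(u+v)=0.64513048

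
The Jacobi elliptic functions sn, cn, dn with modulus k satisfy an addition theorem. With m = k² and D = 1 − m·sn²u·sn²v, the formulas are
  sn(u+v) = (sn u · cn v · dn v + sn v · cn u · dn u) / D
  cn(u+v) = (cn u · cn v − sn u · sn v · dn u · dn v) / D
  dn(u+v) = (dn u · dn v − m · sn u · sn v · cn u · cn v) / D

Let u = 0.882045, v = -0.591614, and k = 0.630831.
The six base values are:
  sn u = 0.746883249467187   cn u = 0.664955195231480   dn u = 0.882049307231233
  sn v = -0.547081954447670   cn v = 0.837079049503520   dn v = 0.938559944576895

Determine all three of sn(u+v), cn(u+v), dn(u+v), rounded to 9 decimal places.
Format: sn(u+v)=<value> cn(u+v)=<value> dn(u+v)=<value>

m = k² = 0.397947750561
D = 1 − m·sn²u·sn²v = 0.9335589828113317
sn(u+v) = (sn u·cn v·dn v + sn v·cn u·dn u)/D = 0.2659116817144533/0.9335589828113317 = 0.284836509112347
cn(u+v) = (cn u·cn v − sn u·sn v·dn u·dn v)/D = 0.8948873403482248/0.9335589828113317 = 0.9585761123023523
dn(u+v) = (dn u·dn v − m·sn u·sn v·cn u·cn v)/D = 0.9183647847944441/0.9335589828113317 = 0.9837244370236452

sn(u+v)=0.284836509 cn(u+v)=0.958576112 dn(u+v)=0.983724437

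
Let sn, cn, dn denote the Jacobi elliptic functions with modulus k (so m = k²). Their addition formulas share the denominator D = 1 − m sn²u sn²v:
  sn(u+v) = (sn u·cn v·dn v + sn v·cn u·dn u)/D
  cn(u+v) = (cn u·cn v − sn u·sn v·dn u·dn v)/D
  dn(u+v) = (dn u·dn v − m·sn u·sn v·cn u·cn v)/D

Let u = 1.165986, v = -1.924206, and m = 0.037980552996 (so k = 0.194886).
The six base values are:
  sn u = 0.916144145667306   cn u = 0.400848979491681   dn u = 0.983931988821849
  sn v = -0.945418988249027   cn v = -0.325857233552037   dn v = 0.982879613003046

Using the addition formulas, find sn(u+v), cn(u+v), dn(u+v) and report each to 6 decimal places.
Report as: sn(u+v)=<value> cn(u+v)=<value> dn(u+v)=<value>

m = k² = 0.037980552996
D = 1 − m·sn²u·sn²v = 0.9715070414382366
sn(u+v) = (sn u·cn v·dn v + sn v·cn u·dn u)/D = -0.6663021487343513/0.9715070414382366 = -0.6858438696933638
cn(u+v) = (cn u·cn v − sn u·sn v·dn u·dn v)/D = 0.7070129971620479/0.9715070414382366 = 0.7277487110287673
dn(u+v) = (dn u·dn v − m·sn u·sn v·cn u·cn v)/D = 0.9627897694711629/0.9715070414382366 = 0.9910270624964607

sn(u+v)=-0.685844 cn(u+v)=0.727749 dn(u+v)=0.991027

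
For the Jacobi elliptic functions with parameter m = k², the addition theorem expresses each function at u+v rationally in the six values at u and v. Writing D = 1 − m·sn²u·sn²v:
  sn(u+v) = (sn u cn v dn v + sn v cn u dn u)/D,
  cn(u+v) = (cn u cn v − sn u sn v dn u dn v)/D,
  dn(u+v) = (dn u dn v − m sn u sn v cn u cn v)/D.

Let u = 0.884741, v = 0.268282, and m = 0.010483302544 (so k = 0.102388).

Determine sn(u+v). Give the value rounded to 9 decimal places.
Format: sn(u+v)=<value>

sn u = 0.7730955299386364, cn u = 0.6342896038789371, dn u = 0.9968622644814365
sn v = 0.2650432202782823, cn v = 0.9642365329028547, dn v = 0.9996317171443194
m = k² = 0.010483302544
D = 1 − m·sn²u·sn²v = 0.9995598529017133
sn(u+v) = (sn u·cn v·dn v + sn v·cn u·dn u)/D = 0.9127590794905835/0.9995598529017133 = 0.9131610046570519

sn(u+v)=0.913161005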